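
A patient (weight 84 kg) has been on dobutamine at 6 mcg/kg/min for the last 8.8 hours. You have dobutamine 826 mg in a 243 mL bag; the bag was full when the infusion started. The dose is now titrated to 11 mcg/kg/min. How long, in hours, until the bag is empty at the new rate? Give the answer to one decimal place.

10.1 hours

Initial rate:
Dose = 6 mcg/kg/min × 84 kg = 504 mcg/min
504 mcg/min × 60 min/hr = 30240 mcg/hr
Concentration = 826 mg ÷ 243 mL = 3.399177 mg/mL = 3399.177 mcg/mL
Rate = 30240 mcg/hr ÷ 3399.177 mcg/mL = 8.896271 mL/hr
Volume infused so far = 8.896271 mL/hr × 8.8 hr = 78.28719 mL
Volume remaining = 243 − 78.28719 = 164.7128 mL
New rate:
Dose = 11 mcg/kg/min × 84 kg = 924 mcg/min
924 mcg/min × 60 min/hr = 55440 mcg/hr
Rate = 55440 mcg/hr ÷ 3399.177 mcg/mL = 16.30983 mL/hr
Time remaining = 164.7128 mL ÷ 16.30983 mL/hr = 10.09899 hr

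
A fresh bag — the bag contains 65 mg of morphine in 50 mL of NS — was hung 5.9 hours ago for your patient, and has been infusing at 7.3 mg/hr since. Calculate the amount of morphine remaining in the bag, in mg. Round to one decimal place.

21.9 mg

Concentration = 65 mg ÷ 50 mL = 1.3 mg/mL
Rate = 7.3 mg/hr ÷ 1.3 mg/mL = 5.615385 mL/hr
Volume infused = 5.615385 mL/hr × 5.9 hr = 33.13077 mL
Volume remaining = 50 − 33.13077 = 16.86923 mL
Drug remaining = 16.86923 mL × 1.3 mg/mL = 21.93 mg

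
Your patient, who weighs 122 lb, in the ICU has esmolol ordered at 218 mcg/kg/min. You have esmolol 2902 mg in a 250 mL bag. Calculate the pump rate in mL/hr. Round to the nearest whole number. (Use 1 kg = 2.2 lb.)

62 mL/hr

Weight = 122 lb ÷ 2.2 lb/kg = 55.45455 kg
Dose = 218 mcg/kg/min × 55.45455 kg = 12089.09 mcg/min
12089.09 mcg/min × 60 min/hr = 725345.5 mcg/hr
Concentration = 2902 mg ÷ 250 mL = 11.608 mg/mL = 11608 mcg/mL
Rate = 725345.5 mcg/hr ÷ 11608 mcg/mL = 62.48669 mL/hr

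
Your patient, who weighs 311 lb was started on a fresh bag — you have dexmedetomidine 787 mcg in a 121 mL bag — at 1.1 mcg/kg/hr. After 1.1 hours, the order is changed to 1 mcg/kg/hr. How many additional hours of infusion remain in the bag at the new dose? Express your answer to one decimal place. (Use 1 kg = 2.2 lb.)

Initial rate:
Weight = 311 lb ÷ 2.2 lb/kg = 141.3636 kg
Dose = 1.1 mcg/kg/hr × 141.3636 kg = 155.5 mcg/hr
Concentration = 787 mcg ÷ 121 mL = 6.504132 mcg/mL
Rate = 155.5 mcg/hr ÷ 6.504132 mcg/mL = 23.90788 mL/hr
Volume infused so far = 23.90788 mL/hr × 1.1 hr = 26.29867 mL
Volume remaining = 121 − 26.29867 = 94.70133 mL
New rate:
Dose = 1 mcg/kg/hr × 141.3636 kg = 141.3636 mcg/hr
Rate = 141.3636 mcg/hr ÷ 6.504132 mcg/mL = 21.73443 mL/hr
Time remaining = 94.70133 mL ÷ 21.73443 mL/hr = 4.357203 hr

4.4 hours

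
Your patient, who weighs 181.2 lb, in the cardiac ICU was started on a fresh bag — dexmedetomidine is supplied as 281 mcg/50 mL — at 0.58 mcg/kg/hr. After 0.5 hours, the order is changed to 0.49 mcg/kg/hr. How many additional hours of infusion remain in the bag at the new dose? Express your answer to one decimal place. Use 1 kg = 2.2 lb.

6.4 hours

Initial rate:
Weight = 181.2 lb ÷ 2.2 lb/kg = 82.36364 kg
Dose = 0.58 mcg/kg/hr × 82.36364 kg = 47.77091 mcg/hr
Concentration = 281 mcg ÷ 50 mL = 5.62 mcg/mL
Rate = 47.77091 mcg/hr ÷ 5.62 mcg/mL = 8.500162 mL/hr
Volume infused so far = 8.500162 mL/hr × 0.5 hr = 4.250081 mL
Volume remaining = 50 − 4.250081 = 45.74992 mL
New rate:
Dose = 0.49 mcg/kg/hr × 82.36364 kg = 40.35818 mcg/hr
Rate = 40.35818 mcg/hr ÷ 5.62 mcg/mL = 7.181171 mL/hr
Time remaining = 45.74992 mL ÷ 7.181171 mL/hr = 6.370816 hr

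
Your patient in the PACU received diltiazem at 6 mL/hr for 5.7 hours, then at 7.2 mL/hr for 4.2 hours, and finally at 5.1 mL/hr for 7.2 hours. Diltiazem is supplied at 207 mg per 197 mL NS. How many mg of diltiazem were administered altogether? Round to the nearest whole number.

106 mg

Concentration = 207 mg ÷ 197 mL = 1.050761 mg/mL
Stage 1: 6 mL/hr × 5.7 hr = 34.2 mL → 34.2 mL × 1.050761 mg/mL = 35.93604 mg
Stage 2: 7.2 mL/hr × 4.2 hr = 30.24 mL → 30.24 mL × 1.050761 mg/mL = 31.77503 mg
Stage 3: 5.1 mL/hr × 7.2 hr = 36.72 mL → 36.72 mL × 1.050761 mg/mL = 38.58396 mg
Total = 35.93604 + 31.77503 + 38.58396 = 106.295 mg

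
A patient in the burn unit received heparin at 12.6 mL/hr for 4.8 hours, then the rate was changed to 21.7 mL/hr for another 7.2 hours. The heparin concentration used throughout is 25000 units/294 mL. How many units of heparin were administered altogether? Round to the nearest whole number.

18429 units

Concentration = 25000 units ÷ 294 mL = 85.03401 units/mL
Stage 1: 12.6 mL/hr × 4.8 hr = 60.48 mL → 60.48 mL × 85.03401 units/mL = 5142.857 units
Stage 2: 21.7 mL/hr × 7.2 hr = 156.24 mL → 156.24 mL × 85.03401 units/mL = 13285.71 units
Total = 5142.857 + 13285.71 = 18428.57 units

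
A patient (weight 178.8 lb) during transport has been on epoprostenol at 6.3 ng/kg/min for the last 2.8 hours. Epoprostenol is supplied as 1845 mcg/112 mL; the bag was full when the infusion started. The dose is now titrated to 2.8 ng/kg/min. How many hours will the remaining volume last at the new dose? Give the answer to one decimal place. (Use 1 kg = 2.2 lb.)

Initial rate:
Weight = 178.8 lb ÷ 2.2 lb/kg = 81.27273 kg
Dose = 6.3 ng/kg/min × 81.27273 kg = 512.0182 ng/min
512.0182 ng/min × 60 min/hr = 30721.09 ng/hr
Concentration = 1845 mcg ÷ 112 mL = 16.47321 mcg/mL = 16473.21 ng/mL
Rate = 30721.09 ng/hr ÷ 16473.21 ng/mL = 1.864912 mL/hr
Volume infused so far = 1.864912 mL/hr × 2.8 hr = 5.221753 mL
Volume remaining = 112 − 5.221753 = 106.7782 mL
New rate:
Dose = 2.8 ng/kg/min × 81.27273 kg = 227.5636 ng/min
227.5636 ng/min × 60 min/hr = 13653.82 ng/hr
Rate = 13653.82 ng/hr ÷ 16473.21 ng/mL = 0.8288497 mL/hr
Time remaining = 106.7782 mL ÷ 0.8288497 mL/hr = 128.827 hr

128.8 hours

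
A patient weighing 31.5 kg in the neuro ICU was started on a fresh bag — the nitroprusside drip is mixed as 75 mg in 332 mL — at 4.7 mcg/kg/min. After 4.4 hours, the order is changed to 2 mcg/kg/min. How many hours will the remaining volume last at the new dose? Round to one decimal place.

Initial rate:
Dose = 4.7 mcg/kg/min × 31.5 kg = 148.05 mcg/min
148.05 mcg/min × 60 min/hr = 8883 mcg/hr
Concentration = 75 mg ÷ 332 mL = 0.2259036 mg/mL = 225.9036 mcg/mL
Rate = 8883 mcg/hr ÷ 225.9036 mcg/mL = 39.32208 mL/hr
Volume infused so far = 39.32208 mL/hr × 4.4 hr = 173.0172 mL
Volume remaining = 332 − 173.0172 = 158.9828 mL
New rate:
Dose = 2 mcg/kg/min × 31.5 kg = 63 mcg/min
63 mcg/min × 60 min/hr = 3780 mcg/hr
Rate = 3780 mcg/hr ÷ 225.9036 mcg/mL = 16.7328 mL/hr
Time remaining = 158.9828 mL ÷ 16.7328 mL/hr = 9.50127 hr

9.5 hours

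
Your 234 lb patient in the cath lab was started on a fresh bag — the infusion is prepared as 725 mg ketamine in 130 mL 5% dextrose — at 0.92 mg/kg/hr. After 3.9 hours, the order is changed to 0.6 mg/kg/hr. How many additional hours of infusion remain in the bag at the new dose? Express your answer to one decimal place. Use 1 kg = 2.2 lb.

5.4 hours

Initial rate:
Weight = 234 lb ÷ 2.2 lb/kg = 106.3636 kg
Dose = 0.92 mg/kg/hr × 106.3636 kg = 97.85455 mg/hr
Concentration = 725 mg ÷ 130 mL = 5.576923 mg/mL
Rate = 97.85455 mg/hr ÷ 5.576923 mg/mL = 17.54633 mL/hr
Volume infused so far = 17.54633 mL/hr × 3.9 hr = 68.4307 mL
Volume remaining = 130 − 68.4307 = 61.5693 mL
New rate:
Dose = 0.6 mg/kg/hr × 106.3636 kg = 63.81818 mg/hr
Rate = 63.81818 mg/hr ÷ 5.576923 mg/mL = 11.44326 mL/hr
Time remaining = 61.5693 mL ÷ 11.44326 mL/hr = 5.380399 hr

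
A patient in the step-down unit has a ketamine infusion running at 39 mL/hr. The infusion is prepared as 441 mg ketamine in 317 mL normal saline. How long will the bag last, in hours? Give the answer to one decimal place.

8.1 hours

Duration = 317 mL ÷ 39 mL/hr = 8.128205 hr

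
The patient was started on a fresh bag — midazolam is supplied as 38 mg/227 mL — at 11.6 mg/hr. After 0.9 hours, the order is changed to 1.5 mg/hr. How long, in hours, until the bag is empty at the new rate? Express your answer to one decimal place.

Initial rate:
Concentration = 38 mg ÷ 227 mL = 0.1674009 mg/mL
Rate = 11.6 mg/hr ÷ 0.1674009 mg/mL = 69.29474 mL/hr
Volume infused so far = 69.29474 mL/hr × 0.9 hr = 62.36526 mL
Volume remaining = 227 − 62.36526 = 164.6347 mL
New rate:
Rate = 1.5 mg/hr ÷ 0.1674009 mg/mL = 8.960526 mL/hr
Time remaining = 164.6347 mL ÷ 8.960526 mL/hr = 18.37333 hr

18.4 hours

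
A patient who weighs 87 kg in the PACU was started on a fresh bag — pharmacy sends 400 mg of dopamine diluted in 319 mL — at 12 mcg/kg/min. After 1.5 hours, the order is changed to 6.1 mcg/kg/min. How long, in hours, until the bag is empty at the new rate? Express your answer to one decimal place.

9.6 hours

Initial rate:
Dose = 12 mcg/kg/min × 87 kg = 1044 mcg/min
1044 mcg/min × 60 min/hr = 62640 mcg/hr
Concentration = 400 mg ÷ 319 mL = 1.253918 mg/mL = 1253.918 mcg/mL
Rate = 62640 mcg/hr ÷ 1253.918 mcg/mL = 49.9554 mL/hr
Volume infused so far = 49.9554 mL/hr × 1.5 hr = 74.9331 mL
Volume remaining = 319 − 74.9331 = 244.0669 mL
New rate:
Dose = 6.1 mcg/kg/min × 87 kg = 530.7 mcg/min
530.7 mcg/min × 60 min/hr = 31842 mcg/hr
Rate = 31842 mcg/hr ÷ 1253.918 mcg/mL = 25.39399 mL/hr
Time remaining = 244.0669 mL ÷ 25.39399 mL/hr = 9.611205 hr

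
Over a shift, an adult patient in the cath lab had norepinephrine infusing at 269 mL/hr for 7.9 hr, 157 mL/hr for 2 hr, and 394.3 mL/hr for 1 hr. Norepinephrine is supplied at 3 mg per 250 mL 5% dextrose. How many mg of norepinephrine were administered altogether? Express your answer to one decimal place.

34.0 mg

Concentration = 3 mg ÷ 250 mL = 0.012 mg/mL
Stage 1: 269 mL/hr × 7.9 hr = 2125.1 mL → 2125.1 mL × 0.012 mg/mL = 25.5012 mg
Stage 2: 157 mL/hr × 2 hr = 314 mL → 314 mL × 0.012 mg/mL = 3.768 mg
Stage 3: 394.3 mL/hr × 1 hr = 394.3 mL → 394.3 mL × 0.012 mg/mL = 4.7316 mg
Total = 25.5012 + 3.768 + 4.7316 = 34.0008 mg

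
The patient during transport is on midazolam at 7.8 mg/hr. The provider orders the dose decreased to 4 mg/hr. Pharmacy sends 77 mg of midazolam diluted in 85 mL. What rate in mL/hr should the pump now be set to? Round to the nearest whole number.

4 mL/hr

Concentration = 77 mg ÷ 85 mL = 0.9058824 mg/mL
Rate = 4 mg/hr ÷ 0.9058824 mg/mL = 4.415584 mL/hr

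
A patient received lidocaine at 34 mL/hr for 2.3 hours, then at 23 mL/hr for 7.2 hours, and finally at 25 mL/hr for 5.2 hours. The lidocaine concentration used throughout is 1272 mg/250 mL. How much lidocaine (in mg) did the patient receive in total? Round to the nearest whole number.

1902 mg

Concentration = 1272 mg ÷ 250 mL = 5.088 mg/mL
Stage 1: 34 mL/hr × 2.3 hr = 78.2 mL → 78.2 mL × 5.088 mg/mL = 397.8816 mg
Stage 2: 23 mL/hr × 7.2 hr = 165.6 mL → 165.6 mL × 5.088 mg/mL = 842.5728 mg
Stage 3: 25 mL/hr × 5.2 hr = 130 mL → 130 mL × 5.088 mg/mL = 661.44 mg
Total = 397.8816 + 842.5728 + 661.44 = 1901.894 mg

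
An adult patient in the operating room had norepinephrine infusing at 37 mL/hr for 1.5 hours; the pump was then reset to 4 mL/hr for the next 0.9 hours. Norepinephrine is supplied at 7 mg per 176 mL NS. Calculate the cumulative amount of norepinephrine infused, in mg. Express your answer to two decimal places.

Concentration = 7 mg ÷ 176 mL = 0.03977273 mg/mL
Stage 1: 37 mL/hr × 1.5 hr = 55.5 mL → 55.5 mL × 0.03977273 mg/mL = 2.207386 mg
Stage 2: 4 mL/hr × 0.9 hr = 3.6 mL → 3.6 mL × 0.03977273 mg/mL = 0.1431818 mg
Total = 2.207386 + 0.1431818 = 2.350568 mg

2.35 mg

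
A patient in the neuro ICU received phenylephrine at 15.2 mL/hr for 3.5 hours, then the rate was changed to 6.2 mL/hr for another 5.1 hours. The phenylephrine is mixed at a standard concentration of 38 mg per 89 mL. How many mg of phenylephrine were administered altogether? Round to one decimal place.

Concentration = 38 mg ÷ 89 mL = 0.4269663 mg/mL
Stage 1: 15.2 mL/hr × 3.5 hr = 53.2 mL → 53.2 mL × 0.4269663 mg/mL = 22.71461 mg
Stage 2: 6.2 mL/hr × 5.1 hr = 31.62 mL → 31.62 mL × 0.4269663 mg/mL = 13.50067 mg
Total = 22.71461 + 13.50067 = 36.21528 mg

36.2 mg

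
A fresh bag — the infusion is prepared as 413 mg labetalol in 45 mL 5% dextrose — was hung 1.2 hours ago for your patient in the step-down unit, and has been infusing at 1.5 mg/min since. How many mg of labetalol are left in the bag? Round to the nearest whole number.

1.5 mg/min × 60 min/hr = 90 mg/hr
Concentration = 413 mg ÷ 45 mL = 9.177778 mg/mL
Rate = 90 mg/hr ÷ 9.177778 mg/mL = 9.806295 mL/hr
Volume infused = 9.806295 mL/hr × 1.2 hr = 11.76755 mL
Volume remaining = 45 − 11.76755 = 33.23245 mL
Drug remaining = 33.23245 mL × 9.177778 mg/mL = 305 mg

305 mg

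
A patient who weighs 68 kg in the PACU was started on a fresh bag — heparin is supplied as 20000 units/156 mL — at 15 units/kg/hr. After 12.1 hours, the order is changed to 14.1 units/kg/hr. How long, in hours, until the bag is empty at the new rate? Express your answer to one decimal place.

Initial rate:
Dose = 15 units/kg/hr × 68 kg = 1020 units/hr
Concentration = 20000 units ÷ 156 mL = 128.2051 units/mL
Rate = 1020 units/hr ÷ 128.2051 units/mL = 7.956 mL/hr
Volume infused so far = 7.956 mL/hr × 12.1 hr = 96.2676 mL
Volume remaining = 156 − 96.2676 = 59.7324 mL
New rate:
Dose = 14.1 units/kg/hr × 68 kg = 958.8 units/hr
Rate = 958.8 units/hr ÷ 128.2051 units/mL = 7.47864 mL/hr
Time remaining = 59.7324 mL ÷ 7.47864 mL/hr = 7.987067 hr

8.0 hours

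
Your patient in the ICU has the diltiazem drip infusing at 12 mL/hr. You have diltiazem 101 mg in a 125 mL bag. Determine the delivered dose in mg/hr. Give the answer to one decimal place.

9.7 mg/hr

Concentration = 101 mg ÷ 125 mL = 0.808 mg/mL
Drug rate = 12 mL/hr × 0.808 mg/mL = 9.696 mg/hr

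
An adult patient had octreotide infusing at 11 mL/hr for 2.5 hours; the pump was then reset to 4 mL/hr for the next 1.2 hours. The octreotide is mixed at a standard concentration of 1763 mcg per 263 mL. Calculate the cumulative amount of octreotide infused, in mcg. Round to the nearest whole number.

Concentration = 1763 mcg ÷ 263 mL = 6.703422 mcg/mL
Stage 1: 11 mL/hr × 2.5 hr = 27.5 mL → 27.5 mL × 6.703422 mcg/mL = 184.3441 mcg
Stage 2: 4 mL/hr × 1.2 hr = 4.8 mL → 4.8 mL × 6.703422 mcg/mL = 32.17643 mcg
Total = 184.3441 + 32.17643 = 216.5205 mcg

217 mcg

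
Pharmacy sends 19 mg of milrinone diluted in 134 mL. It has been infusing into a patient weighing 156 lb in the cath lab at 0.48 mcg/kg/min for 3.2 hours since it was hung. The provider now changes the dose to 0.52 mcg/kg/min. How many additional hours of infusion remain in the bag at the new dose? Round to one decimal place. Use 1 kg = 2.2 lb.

5.6 hours

Initial rate:
Weight = 156 lb ÷ 2.2 lb/kg = 70.90909 kg
Dose = 0.48 mcg/kg/min × 70.90909 kg = 34.03636 mcg/min
34.03636 mcg/min × 60 min/hr = 2042.182 mcg/hr
Concentration = 19 mg ÷ 134 mL = 0.141791 mg/mL = 141.791 mcg/mL
Rate = 2042.182 mcg/hr ÷ 141.791 mcg/mL = 14.40276 mL/hr
Volume infused so far = 14.40276 mL/hr × 3.2 hr = 46.08882 mL
Volume remaining = 134 − 46.08882 = 87.91118 mL
New rate:
Dose = 0.52 mcg/kg/min × 70.90909 kg = 36.87273 mcg/min
36.87273 mcg/min × 60 min/hr = 2212.364 mcg/hr
Rate = 2212.364 mcg/hr ÷ 141.791 mcg/mL = 15.60299 mL/hr
Time remaining = 87.91118 mL ÷ 15.60299 mL/hr = 5.634254 hr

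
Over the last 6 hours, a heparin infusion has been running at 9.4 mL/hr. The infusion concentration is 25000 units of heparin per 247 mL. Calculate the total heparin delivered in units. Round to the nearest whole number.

Concentration = 25000 units ÷ 247 mL = 101.2146 units/mL
Drug rate = 9.4 mL/hr × 101.2146 units/mL = 951.417 units/hr
Total = 951.417 units/hr × 6 hr = 5708.502 units

5709 units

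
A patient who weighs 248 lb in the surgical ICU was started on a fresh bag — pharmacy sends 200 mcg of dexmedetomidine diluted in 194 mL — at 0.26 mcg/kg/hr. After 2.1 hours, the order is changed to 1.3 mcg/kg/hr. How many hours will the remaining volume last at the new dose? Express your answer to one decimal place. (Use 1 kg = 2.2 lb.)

0.9 hours

Initial rate:
Weight = 248 lb ÷ 2.2 lb/kg = 112.7273 kg
Dose = 0.26 mcg/kg/hr × 112.7273 kg = 29.30909 mcg/hr
Concentration = 200 mcg ÷ 194 mL = 1.030928 mcg/mL
Rate = 29.30909 mcg/hr ÷ 1.030928 mcg/mL = 28.42982 mL/hr
Volume infused so far = 28.42982 mL/hr × 2.1 hr = 59.70262 mL
Volume remaining = 194 − 59.70262 = 134.2974 mL
New rate:
Dose = 1.3 mcg/kg/hr × 112.7273 kg = 146.5455 mcg/hr
Rate = 146.5455 mcg/hr ÷ 1.030928 mcg/mL = 142.1491 mL/hr
Time remaining = 134.2974 mL ÷ 142.1491 mL/hr = 0.9447643 hr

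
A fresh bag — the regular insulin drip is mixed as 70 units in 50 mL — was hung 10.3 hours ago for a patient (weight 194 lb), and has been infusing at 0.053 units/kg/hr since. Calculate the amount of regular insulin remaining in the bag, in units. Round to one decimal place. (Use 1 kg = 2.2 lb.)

21.9 units

Weight = 194 lb ÷ 2.2 lb/kg = 88.18182 kg
Dose = 0.053 units/kg/hr × 88.18182 kg = 4.673636 units/hr
Concentration = 70 units ÷ 50 mL = 1.4 units/mL
Rate = 4.673636 units/hr ÷ 1.4 units/mL = 3.338312 mL/hr
Volume infused = 3.338312 mL/hr × 10.3 hr = 34.38461 mL
Volume remaining = 50 − 34.38461 = 15.61539 mL
Drug remaining = 15.61539 mL × 1.4 units/mL = 21.86155 units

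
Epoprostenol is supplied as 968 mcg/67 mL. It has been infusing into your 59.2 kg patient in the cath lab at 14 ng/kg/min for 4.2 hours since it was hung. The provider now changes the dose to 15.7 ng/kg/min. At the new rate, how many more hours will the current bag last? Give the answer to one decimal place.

13.6 hours

Initial rate:
Dose = 14 ng/kg/min × 59.2 kg = 828.8 ng/min
828.8 ng/min × 60 min/hr = 49728 ng/hr
Concentration = 968 mcg ÷ 67 mL = 14.44776 mcg/mL = 14447.76 ng/mL
Rate = 49728 ng/hr ÷ 14447.76 ng/mL = 3.441917 mL/hr
Volume infused so far = 3.441917 mL/hr × 4.2 hr = 14.45605 mL
Volume remaining = 67 − 14.45605 = 52.54395 mL
New rate:
Dose = 15.7 ng/kg/min × 59.2 kg = 929.44 ng/min
929.44 ng/min × 60 min/hr = 55766.4 ng/hr
Rate = 55766.4 ng/hr ÷ 14447.76 ng/mL = 3.859864 mL/hr
Time remaining = 52.54395 mL ÷ 3.859864 mL/hr = 13.6129 hr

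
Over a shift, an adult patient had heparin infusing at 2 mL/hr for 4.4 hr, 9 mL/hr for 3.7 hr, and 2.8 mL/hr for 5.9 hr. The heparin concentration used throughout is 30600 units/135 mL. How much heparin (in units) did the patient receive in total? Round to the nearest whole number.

13287 units

Concentration = 30600 units ÷ 135 mL = 226.6667 units/mL
Stage 1: 2 mL/hr × 4.4 hr = 8.8 mL → 8.8 mL × 226.6667 units/mL = 1994.667 units
Stage 2: 9 mL/hr × 3.7 hr = 33.3 mL → 33.3 mL × 226.6667 units/mL = 7548 units
Stage 3: 2.8 mL/hr × 5.9 hr = 16.52 mL → 16.52 mL × 226.6667 units/mL = 3744.533 units
Total = 1994.667 + 7548 + 3744.533 = 13287.2 units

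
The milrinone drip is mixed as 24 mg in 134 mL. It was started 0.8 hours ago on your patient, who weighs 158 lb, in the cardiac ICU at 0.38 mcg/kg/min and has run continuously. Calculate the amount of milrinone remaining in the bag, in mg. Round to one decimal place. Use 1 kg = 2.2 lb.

Weight = 158 lb ÷ 2.2 lb/kg = 71.81818 kg
Dose = 0.38 mcg/kg/min × 71.81818 kg = 27.29091 mcg/min
27.29091 mcg/min × 60 min/hr = 1637.455 mcg/hr
Concentration = 24 mg ÷ 134 mL = 0.1791045 mg/mL = 179.1045 mcg/mL
Rate = 1637.455 mcg/hr ÷ 179.1045 mcg/mL = 9.142455 mL/hr
Volume infused = 9.142455 mL/hr × 0.8 hr = 7.313964 mL
Volume remaining = 134 − 7.313964 = 126.686 mL
Drug remaining = 126.686 mL × 179.1045 mcg/mL = 22690.04 mcg = 22.69004 mg

22.7 mg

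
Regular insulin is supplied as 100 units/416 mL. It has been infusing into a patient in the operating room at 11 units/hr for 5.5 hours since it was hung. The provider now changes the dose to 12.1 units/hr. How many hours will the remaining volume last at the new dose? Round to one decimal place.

3.3 hours

Initial rate:
Concentration = 100 units ÷ 416 mL = 0.2403846 units/mL
Rate = 11 units/hr ÷ 0.2403846 units/mL = 45.76 mL/hr
Volume infused so far = 45.76 mL/hr × 5.5 hr = 251.68 mL
Volume remaining = 416 − 251.68 = 164.32 mL
New rate:
Rate = 12.1 units/hr ÷ 0.2403846 units/mL = 50.336 mL/hr
Time remaining = 164.32 mL ÷ 50.336 mL/hr = 3.264463 hr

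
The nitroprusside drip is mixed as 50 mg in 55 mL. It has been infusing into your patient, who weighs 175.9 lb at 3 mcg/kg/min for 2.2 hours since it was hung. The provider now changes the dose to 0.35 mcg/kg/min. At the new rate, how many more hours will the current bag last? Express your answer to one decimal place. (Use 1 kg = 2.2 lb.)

Initial rate:
Weight = 175.9 lb ÷ 2.2 lb/kg = 79.95455 kg
Dose = 3 mcg/kg/min × 79.95455 kg = 239.8636 mcg/min
239.8636 mcg/min × 60 min/hr = 14391.82 mcg/hr
Concentration = 50 mg ÷ 55 mL = 0.9090909 mg/mL = 909.0909 mcg/mL
Rate = 14391.82 mcg/hr ÷ 909.0909 mcg/mL = 15.831 mL/hr
Volume infused so far = 15.831 mL/hr × 2.2 hr = 34.8282 mL
Volume remaining = 55 − 34.8282 = 20.1718 mL
New rate:
Dose = 0.35 mcg/kg/min × 79.95455 kg = 27.98409 mcg/min
27.98409 mcg/min × 60 min/hr = 1679.045 mcg/hr
Rate = 1679.045 mcg/hr ÷ 909.0909 mcg/mL = 1.84695 mL/hr
Time remaining = 20.1718 mL ÷ 1.84695 mL/hr = 10.92168 hr

10.9 hours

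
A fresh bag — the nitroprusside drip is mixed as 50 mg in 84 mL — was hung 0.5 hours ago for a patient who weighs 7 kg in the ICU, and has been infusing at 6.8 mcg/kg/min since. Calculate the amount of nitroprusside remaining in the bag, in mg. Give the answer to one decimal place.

Dose = 6.8 mcg/kg/min × 7 kg = 47.6 mcg/min
47.6 mcg/min × 60 min/hr = 2856 mcg/hr
Concentration = 50 mg ÷ 84 mL = 0.5952381 mg/mL = 595.2381 mcg/mL
Rate = 2856 mcg/hr ÷ 595.2381 mcg/mL = 4.79808 mL/hr
Volume infused = 4.79808 mL/hr × 0.5 hr = 2.39904 mL
Volume remaining = 84 − 2.39904 = 81.60096 mL
Drug remaining = 81.60096 mL × 595.2381 mcg/mL = 48572 mcg = 48.572 mg

48.6 mg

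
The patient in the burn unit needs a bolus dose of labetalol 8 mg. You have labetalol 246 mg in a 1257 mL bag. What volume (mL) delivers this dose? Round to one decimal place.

40.9 mL

Concentration = 246 mg ÷ 1257 mL = 0.1957041 mg/mL
Volume = 8 mg ÷ 0.1957041 mg/mL = 40.87805 mL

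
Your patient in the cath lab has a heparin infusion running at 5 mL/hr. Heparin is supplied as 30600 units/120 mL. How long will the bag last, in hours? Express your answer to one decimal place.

24.0 hours

Duration = 120 mL ÷ 5 mL/hr = 24 hr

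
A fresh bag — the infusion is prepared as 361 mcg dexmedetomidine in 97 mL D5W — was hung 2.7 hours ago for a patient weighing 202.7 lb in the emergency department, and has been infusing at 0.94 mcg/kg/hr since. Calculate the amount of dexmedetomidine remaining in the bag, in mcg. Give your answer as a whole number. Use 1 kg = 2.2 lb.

127 mcg

Weight = 202.7 lb ÷ 2.2 lb/kg = 92.13636 kg
Dose = 0.94 mcg/kg/hr × 92.13636 kg = 86.60818 mcg/hr
Concentration = 361 mcg ÷ 97 mL = 3.721649 mcg/mL
Rate = 86.60818 mcg/hr ÷ 3.721649 mcg/mL = 23.27145 mL/hr
Volume infused = 23.27145 mL/hr × 2.7 hr = 62.83292 mL
Volume remaining = 97 − 62.83292 = 34.16708 mL
Drug remaining = 34.16708 mL × 3.721649 mcg/mL = 127.1579 mcg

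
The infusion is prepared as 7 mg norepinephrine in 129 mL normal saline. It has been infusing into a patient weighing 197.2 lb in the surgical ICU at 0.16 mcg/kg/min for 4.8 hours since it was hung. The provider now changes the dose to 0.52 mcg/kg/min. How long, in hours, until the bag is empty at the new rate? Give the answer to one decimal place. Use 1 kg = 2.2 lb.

1.0 hours

Initial rate:
Weight = 197.2 lb ÷ 2.2 lb/kg = 89.63636 kg
Dose = 0.16 mcg/kg/min × 89.63636 kg = 14.34182 mcg/min
14.34182 mcg/min × 60 min/hr = 860.5091 mcg/hr
Concentration = 7 mg ÷ 129 mL = 0.05426357 mg/mL = 54.26357 mcg/mL
Rate = 860.5091 mcg/hr ÷ 54.26357 mcg/mL = 15.85795 mL/hr
Volume infused so far = 15.85795 mL/hr × 4.8 hr = 76.11818 mL
Volume remaining = 129 − 76.11818 = 52.88182 mL
New rate:
Dose = 0.52 mcg/kg/min × 89.63636 kg = 46.61091 mcg/min
46.61091 mcg/min × 60 min/hr = 2796.655 mcg/hr
Rate = 2796.655 mcg/hr ÷ 54.26357 mcg/mL = 51.53835 mL/hr
Time remaining = 52.88182 mL ÷ 51.53835 mL/hr = 1.026068 hr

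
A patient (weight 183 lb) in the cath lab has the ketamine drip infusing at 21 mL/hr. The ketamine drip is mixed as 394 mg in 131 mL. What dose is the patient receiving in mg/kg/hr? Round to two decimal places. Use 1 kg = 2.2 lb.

0.76 mg/kg/hr

Weight = 183 lb ÷ 2.2 lb/kg = 83.18182 kg
Concentration = 394 mg ÷ 131 mL = 3.007634 mg/mL
Drug rate = 21 mL/hr × 3.007634 mg/mL = 63.16031 mg/hr
63.16031 mg/hr ÷ 83.18182 kg = 0.7593042 mg/kg/hr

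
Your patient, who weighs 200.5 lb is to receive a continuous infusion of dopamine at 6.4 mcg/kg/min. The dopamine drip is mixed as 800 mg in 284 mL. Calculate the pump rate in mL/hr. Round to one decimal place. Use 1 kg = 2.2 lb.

12.4 mL/hr

Weight = 200.5 lb ÷ 2.2 lb/kg = 91.13636 kg
Dose = 6.4 mcg/kg/min × 91.13636 kg = 583.2727 mcg/min
583.2727 mcg/min × 60 min/hr = 34996.36 mcg/hr
Concentration = 800 mg ÷ 284 mL = 2.816901 mg/mL = 2816.901 mcg/mL
Rate = 34996.36 mcg/hr ÷ 2816.901 mcg/mL = 12.42371 mL/hr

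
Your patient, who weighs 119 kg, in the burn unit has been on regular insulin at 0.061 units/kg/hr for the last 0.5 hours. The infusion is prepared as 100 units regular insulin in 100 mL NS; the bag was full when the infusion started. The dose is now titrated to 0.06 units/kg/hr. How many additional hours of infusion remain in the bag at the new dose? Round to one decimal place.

13.5 hours

Initial rate:
Dose = 0.061 units/kg/hr × 119 kg = 7.259 units/hr
Concentration = 100 units ÷ 100 mL = 1 units/mL
Rate = 7.259 units/hr ÷ 1 units/mL = 7.259 mL/hr
Volume infused so far = 7.259 mL/hr × 0.5 hr = 3.6295 mL
Volume remaining = 100 − 3.6295 = 96.3705 mL
New rate:
Dose = 0.06 units/kg/hr × 119 kg = 7.14 units/hr
Rate = 7.14 units/hr ÷ 1 units/mL = 7.14 mL/hr
Time remaining = 96.3705 mL ÷ 7.14 mL/hr = 13.49727 hr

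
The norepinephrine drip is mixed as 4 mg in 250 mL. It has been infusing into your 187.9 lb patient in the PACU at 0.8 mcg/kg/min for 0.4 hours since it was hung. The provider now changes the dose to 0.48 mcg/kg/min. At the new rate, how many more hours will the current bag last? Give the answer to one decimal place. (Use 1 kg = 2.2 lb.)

Initial rate:
Weight = 187.9 lb ÷ 2.2 lb/kg = 85.40909 kg
Dose = 0.8 mcg/kg/min × 85.40909 kg = 68.32727 mcg/min
68.32727 mcg/min × 60 min/hr = 4099.636 mcg/hr
Concentration = 4 mg ÷ 250 mL = 0.016 mg/mL = 16 mcg/mL
Rate = 4099.636 mcg/hr ÷ 16 mcg/mL = 256.2273 mL/hr
Volume infused so far = 256.2273 mL/hr × 0.4 hr = 102.4909 mL
Volume remaining = 250 − 102.4909 = 147.5091 mL
New rate:
Dose = 0.48 mcg/kg/min × 85.40909 kg = 40.99636 mcg/min
40.99636 mcg/min × 60 min/hr = 2459.782 mcg/hr
Rate = 2459.782 mcg/hr ÷ 16 mcg/mL = 153.7364 mL/hr
Time remaining = 147.5091 mL ÷ 153.7364 mL/hr = 0.9594938 hr

1.0 hours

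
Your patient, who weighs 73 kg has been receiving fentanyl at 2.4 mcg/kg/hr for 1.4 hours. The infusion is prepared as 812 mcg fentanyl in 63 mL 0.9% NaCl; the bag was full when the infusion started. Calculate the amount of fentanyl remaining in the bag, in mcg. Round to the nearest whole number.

567 mcg

Dose = 2.4 mcg/kg/hr × 73 kg = 175.2 mcg/hr
Concentration = 812 mcg ÷ 63 mL = 12.88889 mcg/mL
Rate = 175.2 mcg/hr ÷ 12.88889 mcg/mL = 13.5931 mL/hr
Volume infused = 13.5931 mL/hr × 1.4 hr = 19.03034 mL
Volume remaining = 63 − 19.03034 = 43.96966 mL
Drug remaining = 43.96966 mL × 12.88889 mcg/mL = 566.72 mcg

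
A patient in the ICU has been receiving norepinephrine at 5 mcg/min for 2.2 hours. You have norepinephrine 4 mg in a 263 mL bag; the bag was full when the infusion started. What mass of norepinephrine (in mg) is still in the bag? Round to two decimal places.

5 mcg/min × 60 min/hr = 300 mcg/hr
Concentration = 4 mg ÷ 263 mL = 0.01520913 mg/mL = 15.20913 mcg/mL
Rate = 300 mcg/hr ÷ 15.20913 mcg/mL = 19.725 mL/hr
Volume infused = 19.725 mL/hr × 2.2 hr = 43.395 mL
Volume remaining = 263 − 43.395 = 219.605 mL
Drug remaining = 219.605 mL × 15.20913 mcg/mL = 3340 mcg = 3.34 mg

3.34 mg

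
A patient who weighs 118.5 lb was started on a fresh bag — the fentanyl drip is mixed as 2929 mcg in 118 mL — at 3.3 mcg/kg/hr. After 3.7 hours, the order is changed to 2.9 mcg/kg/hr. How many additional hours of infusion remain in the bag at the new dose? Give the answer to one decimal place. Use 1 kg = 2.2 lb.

14.5 hours

Initial rate:
Weight = 118.5 lb ÷ 2.2 lb/kg = 53.86364 kg
Dose = 3.3 mcg/kg/hr × 53.86364 kg = 177.75 mcg/hr
Concentration = 2929 mcg ÷ 118 mL = 24.82203 mcg/mL
Rate = 177.75 mcg/hr ÷ 24.82203 mcg/mL = 7.160976 mL/hr
Volume infused so far = 7.160976 mL/hr × 3.7 hr = 26.49561 mL
Volume remaining = 118 − 26.49561 = 91.50439 mL
New rate:
Dose = 2.9 mcg/kg/hr × 53.86364 kg = 156.2045 mcg/hr
Rate = 156.2045 mcg/hr ÷ 24.82203 mcg/mL = 6.292979 mL/hr
Time remaining = 91.50439 mL ÷ 6.292979 mL/hr = 14.54071 hr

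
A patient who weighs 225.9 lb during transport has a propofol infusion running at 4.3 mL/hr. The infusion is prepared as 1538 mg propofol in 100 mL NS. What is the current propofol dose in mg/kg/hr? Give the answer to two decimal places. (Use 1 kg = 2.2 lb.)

Weight = 225.9 lb ÷ 2.2 lb/kg = 102.6818 kg
Concentration = 1538 mg ÷ 100 mL = 15.38 mg/mL
Drug rate = 4.3 mL/hr × 15.38 mg/mL = 66.134 mg/hr
66.134 mg/hr ÷ 102.6818 kg = 0.6440673 mg/kg/hr

0.64 mg/kg/hr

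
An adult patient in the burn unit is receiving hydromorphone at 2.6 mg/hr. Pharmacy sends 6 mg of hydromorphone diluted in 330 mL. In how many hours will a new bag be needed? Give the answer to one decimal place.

2.3 hours

Concentration = 6 mg ÷ 330 mL = 0.01818182 mg/mL
Rate = 2.6 mg/hr ÷ 0.01818182 mg/mL = 143 mL/hr
Duration = 330 mL ÷ 143 mL/hr = 2.307692 hr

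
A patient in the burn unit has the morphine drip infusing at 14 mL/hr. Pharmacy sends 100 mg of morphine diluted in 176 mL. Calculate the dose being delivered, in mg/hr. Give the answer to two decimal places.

Concentration = 100 mg ÷ 176 mL = 0.5681818 mg/mL
Drug rate = 14 mL/hr × 0.5681818 mg/mL = 7.954545 mg/hr

7.95 mg/hr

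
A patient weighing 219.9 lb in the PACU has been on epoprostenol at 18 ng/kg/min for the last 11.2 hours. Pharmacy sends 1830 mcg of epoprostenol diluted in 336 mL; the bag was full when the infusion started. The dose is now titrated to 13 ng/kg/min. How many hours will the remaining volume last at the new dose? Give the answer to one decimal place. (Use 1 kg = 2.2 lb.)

8.0 hours

Initial rate:
Weight = 219.9 lb ÷ 2.2 lb/kg = 99.95455 kg
Dose = 18 ng/kg/min × 99.95455 kg = 1799.182 ng/min
1799.182 ng/min × 60 min/hr = 107950.9 ng/hr
Concentration = 1830 mcg ÷ 336 mL = 5.446429 mcg/mL = 5446.429 ng/mL
Rate = 107950.9 ng/hr ÷ 5446.429 ng/mL = 19.82049 mL/hr
Volume infused so far = 19.82049 mL/hr × 11.2 hr = 221.9895 mL
Volume remaining = 336 − 221.9895 = 114.0105 mL
New rate:
Dose = 13 ng/kg/min × 99.95455 kg = 1299.409 ng/min
1299.409 ng/min × 60 min/hr = 77964.55 ng/hr
Rate = 77964.55 ng/hr ÷ 5446.429 ng/mL = 14.3148 mL/hr
Time remaining = 114.0105 mL ÷ 14.3148 mL/hr = 7.964515 hr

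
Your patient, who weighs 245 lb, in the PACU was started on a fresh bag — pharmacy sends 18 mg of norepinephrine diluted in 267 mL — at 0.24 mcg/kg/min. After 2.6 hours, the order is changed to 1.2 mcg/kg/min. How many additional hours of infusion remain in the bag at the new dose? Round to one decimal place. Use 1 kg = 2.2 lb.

1.7 hours

Initial rate:
Weight = 245 lb ÷ 2.2 lb/kg = 111.3636 kg
Dose = 0.24 mcg/kg/min × 111.3636 kg = 26.72727 mcg/min
26.72727 mcg/min × 60 min/hr = 1603.636 mcg/hr
Concentration = 18 mg ÷ 267 mL = 0.06741573 mg/mL = 67.41573 mcg/mL
Rate = 1603.636 mcg/hr ÷ 67.41573 mcg/mL = 23.78727 mL/hr
Volume infused so far = 23.78727 mL/hr × 2.6 hr = 61.84691 mL
Volume remaining = 267 − 61.84691 = 205.1531 mL
New rate:
Dose = 1.2 mcg/kg/min × 111.3636 kg = 133.6364 mcg/min
133.6364 mcg/min × 60 min/hr = 8018.182 mcg/hr
Rate = 8018.182 mcg/hr ÷ 67.41573 mcg/mL = 118.9364 mL/hr
Time remaining = 205.1531 mL ÷ 118.9364 mL/hr = 1.724898 hr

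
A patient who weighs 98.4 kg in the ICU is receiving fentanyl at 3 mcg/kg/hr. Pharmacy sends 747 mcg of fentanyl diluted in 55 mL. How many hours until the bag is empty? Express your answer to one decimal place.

Dose = 3 mcg/kg/hr × 98.4 kg = 295.2 mcg/hr
Concentration = 747 mcg ÷ 55 mL = 13.58182 mcg/mL
Rate = 295.2 mcg/hr ÷ 13.58182 mcg/mL = 21.73494 mL/hr
Duration = 55 mL ÷ 21.73494 mL/hr = 2.530488 hr

2.5 hours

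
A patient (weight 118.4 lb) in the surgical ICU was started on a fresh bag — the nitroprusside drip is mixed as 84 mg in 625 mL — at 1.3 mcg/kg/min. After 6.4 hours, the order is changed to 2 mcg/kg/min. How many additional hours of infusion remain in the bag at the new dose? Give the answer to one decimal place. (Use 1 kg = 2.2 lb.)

8.8 hours

Initial rate:
Weight = 118.4 lb ÷ 2.2 lb/kg = 53.81818 kg
Dose = 1.3 mcg/kg/min × 53.81818 kg = 69.96364 mcg/min
69.96364 mcg/min × 60 min/hr = 4197.818 mcg/hr
Concentration = 84 mg ÷ 625 mL = 0.1344 mg/mL = 134.4 mcg/mL
Rate = 4197.818 mcg/hr ÷ 134.4 mcg/mL = 31.23377 mL/hr
Volume infused so far = 31.23377 mL/hr × 6.4 hr = 199.8961 mL
Volume remaining = 625 − 199.8961 = 425.1039 mL
New rate:
Dose = 2 mcg/kg/min × 53.81818 kg = 107.6364 mcg/min
107.6364 mcg/min × 60 min/hr = 6458.182 mcg/hr
Rate = 6458.182 mcg/hr ÷ 134.4 mcg/mL = 48.05195 mL/hr
Time remaining = 425.1039 mL ÷ 48.05195 mL/hr = 8.846757 hr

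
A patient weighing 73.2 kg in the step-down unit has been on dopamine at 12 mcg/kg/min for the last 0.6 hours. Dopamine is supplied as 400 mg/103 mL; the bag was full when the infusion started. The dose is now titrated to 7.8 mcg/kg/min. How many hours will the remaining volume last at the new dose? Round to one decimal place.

10.8 hours

Initial rate:
Dose = 12 mcg/kg/min × 73.2 kg = 878.4 mcg/min
878.4 mcg/min × 60 min/hr = 52704 mcg/hr
Concentration = 400 mg ÷ 103 mL = 3.883495 mg/mL = 3883.495 mcg/mL
Rate = 52704 mcg/hr ÷ 3883.495 mcg/mL = 13.57128 mL/hr
Volume infused so far = 13.57128 mL/hr × 0.6 hr = 8.142768 mL
Volume remaining = 103 − 8.142768 = 94.85723 mL
New rate:
Dose = 7.8 mcg/kg/min × 73.2 kg = 570.96 mcg/min
570.96 mcg/min × 60 min/hr = 34257.6 mcg/hr
Rate = 34257.6 mcg/hr ÷ 3883.495 mcg/mL = 8.821332 mL/hr
Time remaining = 94.85723 mL ÷ 8.821332 mL/hr = 10.75316 hr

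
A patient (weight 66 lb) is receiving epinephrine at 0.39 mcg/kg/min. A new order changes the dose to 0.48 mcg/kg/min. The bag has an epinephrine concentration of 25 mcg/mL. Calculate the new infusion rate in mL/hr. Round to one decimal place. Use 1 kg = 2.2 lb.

Weight = 66 lb ÷ 2.2 lb/kg = 30 kg
Dose = 0.48 mcg/kg/min × 30 kg = 14.4 mcg/min
14.4 mcg/min × 60 min/hr = 864 mcg/hr
Rate = 864 mcg/hr ÷ 25 mcg/mL = 34.56 mL/hr

34.6 mL/hr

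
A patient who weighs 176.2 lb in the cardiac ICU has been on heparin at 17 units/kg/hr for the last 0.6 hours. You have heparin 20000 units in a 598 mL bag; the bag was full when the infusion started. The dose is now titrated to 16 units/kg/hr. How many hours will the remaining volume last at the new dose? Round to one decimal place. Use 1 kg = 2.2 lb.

Initial rate:
Weight = 176.2 lb ÷ 2.2 lb/kg = 80.09091 kg
Dose = 17 units/kg/hr × 80.09091 kg = 1361.545 units/hr
Concentration = 20000 units ÷ 598 mL = 33.44482 units/mL
Rate = 1361.545 units/hr ÷ 33.44482 units/mL = 40.71021 mL/hr
Volume infused so far = 40.71021 mL/hr × 0.6 hr = 24.42613 mL
Volume remaining = 598 − 24.42613 = 573.5739 mL
New rate:
Dose = 16 units/kg/hr × 80.09091 kg = 1281.455 units/hr
Rate = 1281.455 units/hr ÷ 33.44482 units/mL = 38.31549 mL/hr
Time remaining = 573.5739 mL ÷ 38.31549 mL/hr = 14.96976 hr

15.0 hours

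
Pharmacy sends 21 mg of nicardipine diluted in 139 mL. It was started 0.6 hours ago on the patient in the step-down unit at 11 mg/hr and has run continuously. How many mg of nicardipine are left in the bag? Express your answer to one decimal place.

14.4 mg

Concentration = 21 mg ÷ 139 mL = 0.1510791 mg/mL
Rate = 11 mg/hr ÷ 0.1510791 mg/mL = 72.80952 mL/hr
Volume infused = 72.80952 mL/hr × 0.6 hr = 43.68571 mL
Volume remaining = 139 − 43.68571 = 95.31429 mL
Drug remaining = 95.31429 mL × 0.1510791 mg/mL = 14.4 mg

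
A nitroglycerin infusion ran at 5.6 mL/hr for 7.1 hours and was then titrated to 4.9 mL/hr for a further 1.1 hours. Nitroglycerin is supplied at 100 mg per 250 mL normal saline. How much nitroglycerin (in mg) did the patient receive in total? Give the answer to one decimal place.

18.1 mg

Concentration = 100 mg ÷ 250 mL = 0.4 mg/mL
Stage 1: 5.6 mL/hr × 7.1 hr = 39.76 mL → 39.76 mL × 0.4 mg/mL = 15.904 mg
Stage 2: 4.9 mL/hr × 1.1 hr = 5.39 mL → 5.39 mL × 0.4 mg/mL = 2.156 mg
Total = 15.904 + 2.156 = 18.06 mg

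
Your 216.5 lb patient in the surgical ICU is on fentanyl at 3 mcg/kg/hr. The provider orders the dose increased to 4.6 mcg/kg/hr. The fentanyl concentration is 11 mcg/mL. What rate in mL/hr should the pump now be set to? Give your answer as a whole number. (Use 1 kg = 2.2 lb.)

Weight = 216.5 lb ÷ 2.2 lb/kg = 98.40909 kg
Dose = 4.6 mcg/kg/hr × 98.40909 kg = 452.6818 mcg/hr
Rate = 452.6818 mcg/hr ÷ 11 mcg/mL = 41.15289 mL/hr

41 mL/hr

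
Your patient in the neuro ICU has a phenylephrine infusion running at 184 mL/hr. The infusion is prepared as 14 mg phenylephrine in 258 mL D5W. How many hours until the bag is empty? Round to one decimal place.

Duration = 258 mL ÷ 184 mL/hr = 1.402174 hr

1.4 hours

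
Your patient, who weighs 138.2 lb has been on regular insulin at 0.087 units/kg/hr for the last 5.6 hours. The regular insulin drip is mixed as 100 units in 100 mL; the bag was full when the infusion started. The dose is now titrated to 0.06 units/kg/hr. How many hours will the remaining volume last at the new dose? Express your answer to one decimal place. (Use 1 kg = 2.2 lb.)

18.4 hours

Initial rate:
Weight = 138.2 lb ÷ 2.2 lb/kg = 62.81818 kg
Dose = 0.087 units/kg/hr × 62.81818 kg = 5.465182 units/hr
Concentration = 100 units ÷ 100 mL = 1 units/mL
Rate = 5.465182 units/hr ÷ 1 units/mL = 5.465182 mL/hr
Volume infused so far = 5.465182 mL/hr × 5.6 hr = 30.60502 mL
Volume remaining = 100 − 30.60502 = 69.39498 mL
New rate:
Dose = 0.06 units/kg/hr × 62.81818 kg = 3.769091 units/hr
Rate = 3.769091 units/hr ÷ 1 units/mL = 3.769091 mL/hr
Time remaining = 69.39498 mL ÷ 3.769091 mL/hr = 18.4116 hr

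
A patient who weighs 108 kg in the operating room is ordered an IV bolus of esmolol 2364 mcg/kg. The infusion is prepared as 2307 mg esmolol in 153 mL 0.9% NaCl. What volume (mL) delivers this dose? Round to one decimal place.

Dose = 2364 mcg/kg × 108 kg = 255312 mcg
Concentration = 2307 mg ÷ 153 mL = 15.07843 mg/mL = 15078.43 mcg/mL
Volume = 255312 mcg ÷ 15078.43 mcg/mL = 16.93227 mL

16.9 mL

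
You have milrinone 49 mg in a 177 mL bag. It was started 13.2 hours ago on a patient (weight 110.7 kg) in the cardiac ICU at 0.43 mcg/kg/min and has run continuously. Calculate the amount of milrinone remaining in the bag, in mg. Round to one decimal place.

Dose = 0.43 mcg/kg/min × 110.7 kg = 47.601 mcg/min
47.601 mcg/min × 60 min/hr = 2856.06 mcg/hr
Concentration = 49 mg ÷ 177 mL = 0.2768362 mg/mL = 276.8362 mcg/mL
Rate = 2856.06 mcg/hr ÷ 276.8362 mcg/mL = 10.31679 mL/hr
Volume infused = 10.31679 mL/hr × 13.2 hr = 136.1816 mL
Volume remaining = 177 − 136.1816 = 40.8184 mL
Drug remaining = 40.8184 mL × 276.8362 mcg/mL = 11300.01 mcg = 11.30001 mg

11.3 mg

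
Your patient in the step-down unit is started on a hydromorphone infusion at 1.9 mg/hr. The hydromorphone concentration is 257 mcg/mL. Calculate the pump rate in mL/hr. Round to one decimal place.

Concentration = 257 mcg/mL = 0.257 mg/mL
Rate = 1.9 mg/hr ÷ 0.257 mg/mL = 7.392996 mL/hr

7.4 mL/hr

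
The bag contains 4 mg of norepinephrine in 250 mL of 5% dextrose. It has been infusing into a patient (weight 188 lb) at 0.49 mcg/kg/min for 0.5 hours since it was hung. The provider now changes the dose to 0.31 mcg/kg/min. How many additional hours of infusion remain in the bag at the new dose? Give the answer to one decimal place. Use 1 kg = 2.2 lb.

Initial rate:
Weight = 188 lb ÷ 2.2 lb/kg = 85.45455 kg
Dose = 0.49 mcg/kg/min × 85.45455 kg = 41.87273 mcg/min
41.87273 mcg/min × 60 min/hr = 2512.364 mcg/hr
Concentration = 4 mg ÷ 250 mL = 0.016 mg/mL = 16 mcg/mL
Rate = 2512.364 mcg/hr ÷ 16 mcg/mL = 157.0227 mL/hr
Volume infused so far = 157.0227 mL/hr × 0.5 hr = 78.51136 mL
Volume remaining = 250 − 78.51136 = 171.4886 mL
New rate:
Dose = 0.31 mcg/kg/min × 85.45455 kg = 26.49091 mcg/min
26.49091 mcg/min × 60 min/hr = 1589.455 mcg/hr
Rate = 1589.455 mcg/hr ÷ 16 mcg/mL = 99.34091 mL/hr
Time remaining = 171.4886 mL ÷ 99.34091 mL/hr = 1.726264 hr

1.7 hours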